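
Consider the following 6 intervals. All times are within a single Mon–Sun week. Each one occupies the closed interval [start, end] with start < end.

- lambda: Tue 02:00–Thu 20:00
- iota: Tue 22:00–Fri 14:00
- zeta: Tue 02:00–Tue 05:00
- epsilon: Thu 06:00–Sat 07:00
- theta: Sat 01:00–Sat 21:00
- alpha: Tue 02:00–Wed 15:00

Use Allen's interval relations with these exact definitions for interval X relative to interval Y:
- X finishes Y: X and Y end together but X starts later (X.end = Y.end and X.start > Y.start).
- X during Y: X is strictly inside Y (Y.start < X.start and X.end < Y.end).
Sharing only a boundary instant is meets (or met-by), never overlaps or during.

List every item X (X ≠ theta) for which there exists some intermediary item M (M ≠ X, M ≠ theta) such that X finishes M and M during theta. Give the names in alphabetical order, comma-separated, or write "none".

Target theta = [Sat 01:00, Sat 21:00].
Intermediaries M with M during theta: none.
Union: none.

none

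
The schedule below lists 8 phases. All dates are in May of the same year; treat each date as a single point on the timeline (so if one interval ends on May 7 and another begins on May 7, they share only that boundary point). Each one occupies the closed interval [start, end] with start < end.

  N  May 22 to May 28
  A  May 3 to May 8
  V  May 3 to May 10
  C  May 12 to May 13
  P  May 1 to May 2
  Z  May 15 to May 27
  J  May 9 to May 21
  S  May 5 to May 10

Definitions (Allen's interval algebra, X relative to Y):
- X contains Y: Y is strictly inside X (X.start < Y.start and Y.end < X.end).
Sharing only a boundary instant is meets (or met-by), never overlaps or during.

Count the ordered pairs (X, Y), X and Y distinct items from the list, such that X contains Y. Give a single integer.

Checking all 56 ordered pairs for relation 'contains'; matching pairs in alphabetical order:
(J, C): J contains C ✓
Count: 1.

1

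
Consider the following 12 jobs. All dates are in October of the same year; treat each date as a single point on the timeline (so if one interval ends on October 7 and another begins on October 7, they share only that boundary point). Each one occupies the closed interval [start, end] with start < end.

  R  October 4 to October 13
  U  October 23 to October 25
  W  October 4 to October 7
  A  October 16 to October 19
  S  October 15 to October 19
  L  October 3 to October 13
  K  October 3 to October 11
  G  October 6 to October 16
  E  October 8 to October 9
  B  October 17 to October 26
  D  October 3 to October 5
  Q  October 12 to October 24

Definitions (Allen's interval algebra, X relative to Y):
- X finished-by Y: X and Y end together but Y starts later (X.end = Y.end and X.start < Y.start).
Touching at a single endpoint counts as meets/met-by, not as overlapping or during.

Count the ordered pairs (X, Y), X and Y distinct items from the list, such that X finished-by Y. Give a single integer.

2

Checking all 132 ordered pairs for relation 'finished-by'; matching pairs in alphabetical order:
(L, R): L finished-by R ✓
(S, A): S finished-by A ✓
Count: 2.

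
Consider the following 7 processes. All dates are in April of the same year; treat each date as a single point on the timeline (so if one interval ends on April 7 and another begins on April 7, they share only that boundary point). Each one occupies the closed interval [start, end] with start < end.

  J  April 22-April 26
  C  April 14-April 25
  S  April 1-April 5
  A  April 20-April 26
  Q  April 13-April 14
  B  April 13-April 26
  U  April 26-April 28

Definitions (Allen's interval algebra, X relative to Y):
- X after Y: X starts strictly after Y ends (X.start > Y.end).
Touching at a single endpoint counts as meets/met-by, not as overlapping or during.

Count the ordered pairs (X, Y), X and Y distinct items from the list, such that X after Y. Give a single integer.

10

Checking all 42 ordered pairs for relation 'after'; matching pairs in alphabetical order:
(A, Q): A after Q ✓
(A, S): A after S ✓
(B, S): B after S ✓
(C, S): C after S ✓
(J, Q): J after Q ✓
(J, S): J after S ✓
(Q, S): Q after S ✓
(U, C): U after C ✓
(U, Q): U after Q ✓
(U, S): U after S ✓
Count: 10.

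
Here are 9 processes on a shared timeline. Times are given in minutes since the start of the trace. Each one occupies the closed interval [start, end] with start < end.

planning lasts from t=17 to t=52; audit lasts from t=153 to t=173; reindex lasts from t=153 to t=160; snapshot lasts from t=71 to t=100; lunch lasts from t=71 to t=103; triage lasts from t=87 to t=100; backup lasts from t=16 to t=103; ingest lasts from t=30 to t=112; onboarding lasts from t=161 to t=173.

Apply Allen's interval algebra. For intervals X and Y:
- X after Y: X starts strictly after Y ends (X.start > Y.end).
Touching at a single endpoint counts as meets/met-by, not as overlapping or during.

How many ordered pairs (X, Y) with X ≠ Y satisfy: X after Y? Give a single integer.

22

Checking all 72 ordered pairs for relation 'after'; matching pairs in alphabetical order:
(audit, backup): audit after backup ✓
(audit, ingest): audit after ingest ✓
(audit, lunch): audit after lunch ✓
(audit, planning): audit after planning ✓
(audit, snapshot): audit after snapshot ✓
(audit, triage): audit after triage ✓
(lunch, planning): lunch after planning ✓
(onboarding, backup): onboarding after backup ✓
(onboarding, ingest): onboarding after ingest ✓
(onboarding, lunch): onboarding after lunch ✓
(onboarding, planning): onboarding after planning ✓
(onboarding, reindex): onboarding after reindex ✓
(onboarding, snapshot): onboarding after snapshot ✓
(onboarding, triage): onboarding after triage ✓
(reindex, backup): reindex after backup ✓
(reindex, ingest): reindex after ingest ✓
(reindex, lunch): reindex after lunch ✓
(reindex, planning): reindex after planning ✓
(reindex, snapshot): reindex after snapshot ✓
(reindex, triage): reindex after triage ✓
(snapshot, planning): snapshot after planning ✓
(triage, planning): triage after planning ✓
Count: 22.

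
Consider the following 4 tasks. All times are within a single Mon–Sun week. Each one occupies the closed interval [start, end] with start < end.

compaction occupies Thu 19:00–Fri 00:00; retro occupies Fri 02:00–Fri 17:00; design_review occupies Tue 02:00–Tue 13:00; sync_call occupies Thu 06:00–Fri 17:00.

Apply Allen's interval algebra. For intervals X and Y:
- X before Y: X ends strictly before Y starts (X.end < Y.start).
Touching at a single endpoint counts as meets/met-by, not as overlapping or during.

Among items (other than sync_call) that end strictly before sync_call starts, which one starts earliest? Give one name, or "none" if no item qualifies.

Target sync_call = [Thu 06:00, Fri 17:00].
compaction [Thu 19:00, Fri 00:00] → during → excluded.
design_review [Tue 02:00, Tue 13:00] → before → candidate.
retro [Fri 02:00, Fri 17:00] → finishes → excluded.
Among candidates, earliest start is Tue 02:00 → design_review.

design_review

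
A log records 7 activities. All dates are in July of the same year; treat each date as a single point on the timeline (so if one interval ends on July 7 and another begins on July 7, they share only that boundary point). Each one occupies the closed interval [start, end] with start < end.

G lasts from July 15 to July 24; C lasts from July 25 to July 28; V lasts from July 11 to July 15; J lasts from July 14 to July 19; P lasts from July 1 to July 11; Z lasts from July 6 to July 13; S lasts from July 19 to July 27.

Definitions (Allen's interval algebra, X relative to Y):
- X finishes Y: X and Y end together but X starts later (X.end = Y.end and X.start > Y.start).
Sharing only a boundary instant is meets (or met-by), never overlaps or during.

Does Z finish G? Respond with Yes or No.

No

Z = [July 6, July 13], G = [July 15, July 24].
Actual relation of Z to G: before.
Asked whether 'finishes' holds → No.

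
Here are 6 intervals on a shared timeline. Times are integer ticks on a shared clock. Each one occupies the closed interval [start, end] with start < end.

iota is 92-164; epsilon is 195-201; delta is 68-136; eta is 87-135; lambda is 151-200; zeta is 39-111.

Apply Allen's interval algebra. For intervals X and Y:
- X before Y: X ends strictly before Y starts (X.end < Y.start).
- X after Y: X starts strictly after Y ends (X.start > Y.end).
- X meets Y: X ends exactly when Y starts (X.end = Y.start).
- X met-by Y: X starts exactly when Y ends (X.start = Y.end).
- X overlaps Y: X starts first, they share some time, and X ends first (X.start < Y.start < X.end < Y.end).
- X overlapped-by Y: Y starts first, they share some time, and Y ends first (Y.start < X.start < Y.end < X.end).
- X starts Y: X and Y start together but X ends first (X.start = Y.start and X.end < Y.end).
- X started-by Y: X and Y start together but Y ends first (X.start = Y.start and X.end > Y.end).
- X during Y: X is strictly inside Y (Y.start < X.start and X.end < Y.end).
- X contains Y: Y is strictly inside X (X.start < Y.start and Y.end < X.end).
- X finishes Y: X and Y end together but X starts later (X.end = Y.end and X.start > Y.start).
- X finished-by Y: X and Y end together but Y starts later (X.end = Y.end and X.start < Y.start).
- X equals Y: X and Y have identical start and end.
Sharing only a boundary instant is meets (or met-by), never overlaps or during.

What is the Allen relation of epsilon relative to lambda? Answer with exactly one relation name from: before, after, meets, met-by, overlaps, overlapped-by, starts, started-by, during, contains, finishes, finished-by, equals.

overlapped-by

epsilon = [195, 201]; lambda = [151, 200].
Compare endpoints: epsilon.start > lambda.start, epsilon.start < lambda.end, epsilon.end > lambda.start, epsilon.end > lambda.end.
That pattern is 'overlapped-by'.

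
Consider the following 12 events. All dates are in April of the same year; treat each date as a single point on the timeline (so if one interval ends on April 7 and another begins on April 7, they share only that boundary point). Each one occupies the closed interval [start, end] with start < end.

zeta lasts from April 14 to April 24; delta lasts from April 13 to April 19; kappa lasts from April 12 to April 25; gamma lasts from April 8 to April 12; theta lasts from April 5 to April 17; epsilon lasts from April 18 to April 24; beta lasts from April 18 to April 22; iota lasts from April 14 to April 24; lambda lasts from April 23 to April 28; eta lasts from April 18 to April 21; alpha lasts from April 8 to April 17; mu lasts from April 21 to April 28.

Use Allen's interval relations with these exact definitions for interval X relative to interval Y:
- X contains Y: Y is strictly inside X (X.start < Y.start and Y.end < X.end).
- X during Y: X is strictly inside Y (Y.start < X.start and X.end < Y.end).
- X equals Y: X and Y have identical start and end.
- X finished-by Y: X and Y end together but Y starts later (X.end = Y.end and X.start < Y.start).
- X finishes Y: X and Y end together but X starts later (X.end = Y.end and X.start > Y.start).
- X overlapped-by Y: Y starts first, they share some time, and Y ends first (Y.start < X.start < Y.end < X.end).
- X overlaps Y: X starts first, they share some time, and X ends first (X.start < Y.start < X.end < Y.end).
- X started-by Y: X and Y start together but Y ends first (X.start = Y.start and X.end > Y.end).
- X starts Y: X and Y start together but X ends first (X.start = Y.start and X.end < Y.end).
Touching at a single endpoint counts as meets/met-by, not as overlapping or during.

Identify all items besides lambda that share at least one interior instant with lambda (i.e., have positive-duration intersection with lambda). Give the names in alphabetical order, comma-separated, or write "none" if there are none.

epsilon, iota, kappa, mu, zeta

Target lambda = [April 23, April 28].
alpha [April 8, April 17] → before → no.
beta [April 18, April 22] → before → no.
delta [April 13, April 19] → before → no.
epsilon [April 18, April 24] → overlaps → yes.
eta [April 18, April 21] → before → no.
gamma [April 8, April 12] → before → no.
iota [April 14, April 24] → overlaps → yes.
kappa [April 12, April 25] → overlaps → yes.
mu [April 21, April 28] → finished-by → yes.
theta [April 5, April 17] → before → no.
zeta [April 14, April 24] → overlaps → yes.
Result: epsilon, iota, kappa, mu, zeta.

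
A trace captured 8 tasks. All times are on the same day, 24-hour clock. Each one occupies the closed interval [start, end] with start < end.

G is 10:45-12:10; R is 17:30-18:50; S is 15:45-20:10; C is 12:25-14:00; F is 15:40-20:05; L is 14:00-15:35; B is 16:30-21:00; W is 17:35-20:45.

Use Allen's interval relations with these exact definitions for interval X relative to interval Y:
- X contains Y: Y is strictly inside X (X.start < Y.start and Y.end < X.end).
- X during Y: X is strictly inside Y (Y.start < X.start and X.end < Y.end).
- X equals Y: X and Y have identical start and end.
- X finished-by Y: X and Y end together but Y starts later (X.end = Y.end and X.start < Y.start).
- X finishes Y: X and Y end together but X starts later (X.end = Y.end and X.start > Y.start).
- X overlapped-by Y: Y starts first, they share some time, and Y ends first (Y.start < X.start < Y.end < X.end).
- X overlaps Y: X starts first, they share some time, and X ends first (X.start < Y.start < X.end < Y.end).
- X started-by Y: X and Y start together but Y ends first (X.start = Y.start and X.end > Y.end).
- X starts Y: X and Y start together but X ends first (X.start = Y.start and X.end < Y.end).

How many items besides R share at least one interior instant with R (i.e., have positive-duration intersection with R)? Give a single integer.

Target R = [17:30, 18:50].
B [16:30, 21:00] → contains → counts.
C [12:25, 14:00] → before → no.
F [15:40, 20:05] → contains → counts.
G [10:45, 12:10] → before → no.
L [14:00, 15:35] → before → no.
S [15:45, 20:10] → contains → counts.
W [17:35, 20:45] → overlapped-by → counts.
Total: 4.

4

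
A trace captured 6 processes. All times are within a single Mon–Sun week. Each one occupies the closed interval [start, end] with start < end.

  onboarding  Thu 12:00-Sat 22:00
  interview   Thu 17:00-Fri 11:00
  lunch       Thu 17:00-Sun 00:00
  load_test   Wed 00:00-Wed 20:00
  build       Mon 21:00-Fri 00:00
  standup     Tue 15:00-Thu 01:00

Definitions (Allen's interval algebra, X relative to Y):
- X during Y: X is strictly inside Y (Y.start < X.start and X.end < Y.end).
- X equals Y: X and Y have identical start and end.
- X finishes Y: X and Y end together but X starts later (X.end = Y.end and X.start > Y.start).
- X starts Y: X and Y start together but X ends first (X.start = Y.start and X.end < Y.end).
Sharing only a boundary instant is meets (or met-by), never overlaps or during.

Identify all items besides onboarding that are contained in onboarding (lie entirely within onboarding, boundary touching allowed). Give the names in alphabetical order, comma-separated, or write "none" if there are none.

interview

Target onboarding = [Thu 12:00, Sat 22:00].
build [Mon 21:00, Fri 00:00] → overlaps → no.
interview [Thu 17:00, Fri 11:00] → during → yes.
load_test [Wed 00:00, Wed 20:00] → before → no.
lunch [Thu 17:00, Sun 00:00] → overlapped-by → no.
standup [Tue 15:00, Thu 01:00] → before → no.
Result: interview.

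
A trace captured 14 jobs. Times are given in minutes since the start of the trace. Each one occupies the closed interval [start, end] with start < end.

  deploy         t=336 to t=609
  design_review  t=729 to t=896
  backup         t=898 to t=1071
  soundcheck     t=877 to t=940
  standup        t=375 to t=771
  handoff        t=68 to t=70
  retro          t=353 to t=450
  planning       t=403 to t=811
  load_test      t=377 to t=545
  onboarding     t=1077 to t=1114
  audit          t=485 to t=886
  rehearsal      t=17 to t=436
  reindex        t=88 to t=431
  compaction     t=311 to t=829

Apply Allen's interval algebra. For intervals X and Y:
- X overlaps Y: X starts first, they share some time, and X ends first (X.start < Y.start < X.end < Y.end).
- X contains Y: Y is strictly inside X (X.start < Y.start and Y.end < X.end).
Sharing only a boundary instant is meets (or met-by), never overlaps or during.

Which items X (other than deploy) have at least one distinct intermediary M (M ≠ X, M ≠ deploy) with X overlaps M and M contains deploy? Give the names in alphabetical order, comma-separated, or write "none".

rehearsal, reindex

Target deploy = [t=336, t=609].
Intermediaries M with M contains deploy: compaction.
Via compaction — items with X overlaps compaction: rehearsal, reindex.
Union: rehearsal, reindex.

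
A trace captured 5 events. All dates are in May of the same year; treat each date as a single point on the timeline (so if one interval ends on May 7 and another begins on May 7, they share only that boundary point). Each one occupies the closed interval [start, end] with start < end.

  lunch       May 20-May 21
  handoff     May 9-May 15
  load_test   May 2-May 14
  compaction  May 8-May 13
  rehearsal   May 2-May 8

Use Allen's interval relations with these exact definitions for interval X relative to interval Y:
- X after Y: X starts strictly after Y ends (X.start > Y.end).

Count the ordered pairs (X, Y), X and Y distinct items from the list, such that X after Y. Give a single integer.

Checking all 20 ordered pairs for relation 'after'; matching pairs in alphabetical order:
(handoff, rehearsal): handoff after rehearsal ✓
(lunch, compaction): lunch after compaction ✓
(lunch, handoff): lunch after handoff ✓
(lunch, load_test): lunch after load_test ✓
(lunch, rehearsal): lunch after rehearsal ✓
Count: 5.

5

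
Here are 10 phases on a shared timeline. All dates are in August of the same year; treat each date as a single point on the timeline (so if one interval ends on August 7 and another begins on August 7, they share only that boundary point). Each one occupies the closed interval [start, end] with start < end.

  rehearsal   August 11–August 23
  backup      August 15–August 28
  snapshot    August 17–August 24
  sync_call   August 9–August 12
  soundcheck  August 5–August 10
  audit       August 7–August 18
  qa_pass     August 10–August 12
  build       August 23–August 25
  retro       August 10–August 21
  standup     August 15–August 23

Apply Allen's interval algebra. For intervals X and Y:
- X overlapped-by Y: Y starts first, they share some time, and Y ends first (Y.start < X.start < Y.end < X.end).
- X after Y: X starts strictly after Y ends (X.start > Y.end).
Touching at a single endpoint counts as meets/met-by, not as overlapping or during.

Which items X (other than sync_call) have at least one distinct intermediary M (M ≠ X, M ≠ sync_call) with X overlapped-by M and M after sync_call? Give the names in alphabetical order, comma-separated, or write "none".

Target sync_call = [August 9, August 12].
Intermediaries M with M after sync_call: backup, build, snapshot, standup.
Via backup — items with X overlapped-by backup: none.
Via build — items with X overlapped-by build: none.
Via snapshot — items with X overlapped-by snapshot: build.
Via standup — items with X overlapped-by standup: snapshot.
Union: build, snapshot.

build, snapshot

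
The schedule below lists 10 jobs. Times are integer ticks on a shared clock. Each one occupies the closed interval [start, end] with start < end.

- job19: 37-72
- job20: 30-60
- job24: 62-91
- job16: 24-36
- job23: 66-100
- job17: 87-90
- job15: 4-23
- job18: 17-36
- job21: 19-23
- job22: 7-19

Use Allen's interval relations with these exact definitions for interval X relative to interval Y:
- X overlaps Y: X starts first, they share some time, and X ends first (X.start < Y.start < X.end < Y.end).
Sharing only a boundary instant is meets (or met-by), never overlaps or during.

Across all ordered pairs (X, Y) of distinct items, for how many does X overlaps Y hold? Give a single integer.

Checking all 90 ordered pairs for relation 'overlaps'; matching pairs in alphabetical order:
(job15, job18): job15 overlaps job18 ✓
(job16, job20): job16 overlaps job20 ✓
(job18, job20): job18 overlaps job20 ✓
(job19, job23): job19 overlaps job23 ✓
(job19, job24): job19 overlaps job24 ✓
(job20, job19): job20 overlaps job19 ✓
(job22, job18): job22 overlaps job18 ✓
(job24, job23): job24 overlaps job23 ✓
Count: 8.

8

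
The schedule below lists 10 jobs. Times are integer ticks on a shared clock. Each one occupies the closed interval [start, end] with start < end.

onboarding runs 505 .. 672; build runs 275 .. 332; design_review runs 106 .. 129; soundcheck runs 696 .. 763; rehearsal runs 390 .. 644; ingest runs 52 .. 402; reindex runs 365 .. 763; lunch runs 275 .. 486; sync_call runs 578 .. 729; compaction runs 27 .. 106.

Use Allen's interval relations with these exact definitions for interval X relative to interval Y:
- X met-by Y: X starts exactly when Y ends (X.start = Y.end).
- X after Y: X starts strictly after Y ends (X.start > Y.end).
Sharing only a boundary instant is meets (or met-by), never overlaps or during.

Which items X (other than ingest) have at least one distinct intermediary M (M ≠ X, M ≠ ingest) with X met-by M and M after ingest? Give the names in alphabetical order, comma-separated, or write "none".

none

Target ingest = [52, 402].
Intermediaries M with M after ingest: onboarding, soundcheck, sync_call.
Via onboarding — items with X met-by onboarding: none.
Via soundcheck — items with X met-by soundcheck: none.
Via sync_call — items with X met-by sync_call: none.
Union: none.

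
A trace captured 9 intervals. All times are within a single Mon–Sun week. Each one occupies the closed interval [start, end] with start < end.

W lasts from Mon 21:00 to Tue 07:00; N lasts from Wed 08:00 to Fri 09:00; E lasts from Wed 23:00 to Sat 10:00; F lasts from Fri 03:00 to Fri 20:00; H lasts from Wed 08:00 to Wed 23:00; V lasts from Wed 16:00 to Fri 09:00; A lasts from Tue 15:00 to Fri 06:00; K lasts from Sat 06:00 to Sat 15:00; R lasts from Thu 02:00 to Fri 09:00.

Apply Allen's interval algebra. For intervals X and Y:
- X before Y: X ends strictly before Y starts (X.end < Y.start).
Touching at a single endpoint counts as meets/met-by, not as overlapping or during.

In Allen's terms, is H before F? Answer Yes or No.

H = [Wed 08:00, Wed 23:00], F = [Fri 03:00, Fri 20:00].
Actual relation of H to F: before.
Asked whether 'before' holds → Yes.

Yes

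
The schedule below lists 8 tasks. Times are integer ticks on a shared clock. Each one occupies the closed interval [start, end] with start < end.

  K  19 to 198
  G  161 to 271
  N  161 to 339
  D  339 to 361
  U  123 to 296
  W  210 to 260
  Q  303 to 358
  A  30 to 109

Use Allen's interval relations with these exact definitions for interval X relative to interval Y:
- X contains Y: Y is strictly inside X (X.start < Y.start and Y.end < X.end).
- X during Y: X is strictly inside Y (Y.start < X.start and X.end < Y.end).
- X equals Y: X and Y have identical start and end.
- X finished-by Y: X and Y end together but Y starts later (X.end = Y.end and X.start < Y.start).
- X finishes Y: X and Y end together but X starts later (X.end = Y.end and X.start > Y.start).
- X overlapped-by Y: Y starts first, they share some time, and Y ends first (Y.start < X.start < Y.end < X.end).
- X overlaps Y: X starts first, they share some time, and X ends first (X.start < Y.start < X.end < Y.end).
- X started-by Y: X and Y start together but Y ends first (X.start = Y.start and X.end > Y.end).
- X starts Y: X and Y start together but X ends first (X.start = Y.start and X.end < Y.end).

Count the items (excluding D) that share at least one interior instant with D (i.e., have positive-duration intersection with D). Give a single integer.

Target D = [339, 361].
A [30, 109] → before → no.
G [161, 271] → before → no.
K [19, 198] → before → no.
N [161, 339] → meets → no.
Q [303, 358] → overlaps → counts.
U [123, 296] → before → no.
W [210, 260] → before → no.
Total: 1.

1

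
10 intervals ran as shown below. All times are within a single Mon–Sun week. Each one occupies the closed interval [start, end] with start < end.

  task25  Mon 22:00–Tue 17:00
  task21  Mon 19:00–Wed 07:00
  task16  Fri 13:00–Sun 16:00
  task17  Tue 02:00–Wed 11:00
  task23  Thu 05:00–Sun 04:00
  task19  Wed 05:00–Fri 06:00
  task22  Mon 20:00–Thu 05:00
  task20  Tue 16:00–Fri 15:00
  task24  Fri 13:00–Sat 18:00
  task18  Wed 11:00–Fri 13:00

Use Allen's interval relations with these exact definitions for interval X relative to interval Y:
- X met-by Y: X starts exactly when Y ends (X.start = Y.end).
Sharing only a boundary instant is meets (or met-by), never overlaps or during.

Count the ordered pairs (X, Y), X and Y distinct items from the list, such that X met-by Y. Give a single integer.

Checking all 90 ordered pairs for relation 'met-by'; matching pairs in alphabetical order:
(task16, task18): task16 met-by task18 ✓
(task18, task17): task18 met-by task17 ✓
(task23, task22): task23 met-by task22 ✓
(task24, task18): task24 met-by task18 ✓
Count: 4.

4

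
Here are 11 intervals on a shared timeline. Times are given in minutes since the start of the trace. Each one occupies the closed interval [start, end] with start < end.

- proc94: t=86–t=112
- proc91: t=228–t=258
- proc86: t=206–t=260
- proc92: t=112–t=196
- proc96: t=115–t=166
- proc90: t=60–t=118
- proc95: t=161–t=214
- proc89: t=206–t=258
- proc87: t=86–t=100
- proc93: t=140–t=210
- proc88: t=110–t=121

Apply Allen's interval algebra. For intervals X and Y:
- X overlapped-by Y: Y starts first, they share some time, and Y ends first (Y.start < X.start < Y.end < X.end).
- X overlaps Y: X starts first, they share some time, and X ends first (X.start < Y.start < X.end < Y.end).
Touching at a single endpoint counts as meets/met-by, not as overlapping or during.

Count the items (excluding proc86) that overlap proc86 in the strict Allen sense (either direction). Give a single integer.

Target proc86 = [t=206, t=260].
proc87 [t=86, t=100] → before → no.
proc88 [t=110, t=121] → before → no.
proc89 [t=206, t=258] → starts → no.
proc90 [t=60, t=118] → before → no.
proc91 [t=228, t=258] → during → no.
proc92 [t=112, t=196] → before → no.
proc93 [t=140, t=210] → overlaps → counts.
proc94 [t=86, t=112] → before → no.
proc95 [t=161, t=214] → overlaps → counts.
proc96 [t=115, t=166] → before → no.
Total: 2.

2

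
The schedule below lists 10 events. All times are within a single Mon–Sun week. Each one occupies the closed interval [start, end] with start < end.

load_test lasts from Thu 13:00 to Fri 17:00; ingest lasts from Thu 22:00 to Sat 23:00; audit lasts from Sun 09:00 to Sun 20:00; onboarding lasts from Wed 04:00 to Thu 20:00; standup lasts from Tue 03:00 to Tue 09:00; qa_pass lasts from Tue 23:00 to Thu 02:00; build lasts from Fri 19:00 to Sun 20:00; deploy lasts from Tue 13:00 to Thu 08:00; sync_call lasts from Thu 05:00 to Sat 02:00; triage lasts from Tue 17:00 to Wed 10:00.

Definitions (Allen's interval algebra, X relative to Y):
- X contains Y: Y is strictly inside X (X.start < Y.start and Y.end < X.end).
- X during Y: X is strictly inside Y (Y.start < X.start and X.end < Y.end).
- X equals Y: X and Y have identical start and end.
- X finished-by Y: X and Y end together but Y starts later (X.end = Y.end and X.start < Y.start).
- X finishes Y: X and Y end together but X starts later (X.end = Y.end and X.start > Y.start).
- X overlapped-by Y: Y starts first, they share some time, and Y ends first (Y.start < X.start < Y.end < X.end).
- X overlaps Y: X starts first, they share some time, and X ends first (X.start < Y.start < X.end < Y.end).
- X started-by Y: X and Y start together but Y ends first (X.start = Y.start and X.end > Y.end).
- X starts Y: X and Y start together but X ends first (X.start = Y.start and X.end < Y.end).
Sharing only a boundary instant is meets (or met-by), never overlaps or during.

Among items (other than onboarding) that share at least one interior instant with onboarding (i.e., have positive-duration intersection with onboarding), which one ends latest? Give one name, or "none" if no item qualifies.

Target onboarding = [Wed 04:00, Thu 20:00].
audit [Sun 09:00, Sun 20:00] → after → excluded.
build [Fri 19:00, Sun 20:00] → after → excluded.
deploy [Tue 13:00, Thu 08:00] → overlaps → candidate.
ingest [Thu 22:00, Sat 23:00] → after → excluded.
load_test [Thu 13:00, Fri 17:00] → overlapped-by → candidate.
qa_pass [Tue 23:00, Thu 02:00] → overlaps → candidate.
standup [Tue 03:00, Tue 09:00] → before → excluded.
sync_call [Thu 05:00, Sat 02:00] → overlapped-by → candidate.
triage [Tue 17:00, Wed 10:00] → overlaps → candidate.
Among candidates, latest end is Sat 02:00 → sync_call.

sync_call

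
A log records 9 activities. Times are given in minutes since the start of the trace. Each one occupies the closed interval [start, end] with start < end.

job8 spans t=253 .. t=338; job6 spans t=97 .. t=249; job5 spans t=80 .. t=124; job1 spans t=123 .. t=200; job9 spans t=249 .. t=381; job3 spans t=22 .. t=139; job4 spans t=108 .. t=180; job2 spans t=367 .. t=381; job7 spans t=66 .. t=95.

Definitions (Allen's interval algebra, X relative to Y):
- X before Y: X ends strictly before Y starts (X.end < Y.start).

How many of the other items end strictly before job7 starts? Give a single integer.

0

Target job7 = [t=66, t=95].
job1 [t=123, t=200] → after → no.
job2 [t=367, t=381] → after → no.
job3 [t=22, t=139] → contains → no.
job4 [t=108, t=180] → after → no.
job5 [t=80, t=124] → overlapped-by → no.
job6 [t=97, t=249] → after → no.
job8 [t=253, t=338] → after → no.
job9 [t=249, t=381] → after → no.
Total: 0.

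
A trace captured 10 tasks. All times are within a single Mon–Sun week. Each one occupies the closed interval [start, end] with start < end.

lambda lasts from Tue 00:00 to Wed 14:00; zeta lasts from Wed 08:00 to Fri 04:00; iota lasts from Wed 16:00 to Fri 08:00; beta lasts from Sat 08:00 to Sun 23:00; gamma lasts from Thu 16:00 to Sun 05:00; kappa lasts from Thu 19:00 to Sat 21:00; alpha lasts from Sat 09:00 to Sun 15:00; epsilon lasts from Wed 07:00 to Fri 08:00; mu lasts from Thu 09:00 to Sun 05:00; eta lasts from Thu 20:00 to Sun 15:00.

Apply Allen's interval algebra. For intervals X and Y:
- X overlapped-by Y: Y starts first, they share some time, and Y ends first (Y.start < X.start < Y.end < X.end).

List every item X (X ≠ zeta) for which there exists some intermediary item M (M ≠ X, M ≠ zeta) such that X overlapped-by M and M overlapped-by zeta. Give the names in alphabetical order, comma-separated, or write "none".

Target zeta = [Wed 08:00, Fri 04:00].
Intermediaries M with M overlapped-by zeta: eta, gamma, iota, kappa, mu.
Via eta — items with X overlapped-by eta: beta.
Via gamma — items with X overlapped-by gamma: alpha, beta, eta.
Via iota — items with X overlapped-by iota: eta, gamma, kappa, mu.
Via kappa — items with X overlapped-by kappa: alpha, beta, eta.
Via mu — items with X overlapped-by mu: alpha, beta, eta.
Union: alpha, beta, eta, gamma, kappa, mu.

alpha, beta, eta, gamma, kappa, mu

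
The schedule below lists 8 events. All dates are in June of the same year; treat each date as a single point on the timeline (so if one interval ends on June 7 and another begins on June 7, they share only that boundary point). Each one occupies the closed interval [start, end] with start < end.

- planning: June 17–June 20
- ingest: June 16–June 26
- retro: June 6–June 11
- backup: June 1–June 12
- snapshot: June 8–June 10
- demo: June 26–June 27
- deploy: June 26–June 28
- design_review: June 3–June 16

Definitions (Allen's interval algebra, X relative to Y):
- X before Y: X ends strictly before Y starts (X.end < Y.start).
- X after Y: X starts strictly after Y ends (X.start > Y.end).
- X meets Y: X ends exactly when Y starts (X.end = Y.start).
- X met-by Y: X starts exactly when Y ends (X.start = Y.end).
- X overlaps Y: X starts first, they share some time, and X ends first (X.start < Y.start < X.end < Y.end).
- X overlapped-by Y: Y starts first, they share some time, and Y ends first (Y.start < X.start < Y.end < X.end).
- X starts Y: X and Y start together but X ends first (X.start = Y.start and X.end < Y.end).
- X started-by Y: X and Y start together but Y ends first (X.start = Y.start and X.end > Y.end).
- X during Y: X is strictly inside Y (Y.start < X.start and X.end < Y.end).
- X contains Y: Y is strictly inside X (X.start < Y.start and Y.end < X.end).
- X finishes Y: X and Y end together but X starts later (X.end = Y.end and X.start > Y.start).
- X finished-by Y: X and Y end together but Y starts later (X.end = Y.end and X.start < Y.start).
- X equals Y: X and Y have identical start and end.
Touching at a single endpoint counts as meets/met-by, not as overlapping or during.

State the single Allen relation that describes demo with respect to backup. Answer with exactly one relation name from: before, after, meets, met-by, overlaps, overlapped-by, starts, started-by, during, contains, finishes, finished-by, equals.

after

demo = [June 26, June 27]; backup = [June 1, June 12].
Compare endpoints: demo.start > backup.start, demo.start > backup.end, demo.end > backup.start, demo.end > backup.end.
That pattern is 'after'.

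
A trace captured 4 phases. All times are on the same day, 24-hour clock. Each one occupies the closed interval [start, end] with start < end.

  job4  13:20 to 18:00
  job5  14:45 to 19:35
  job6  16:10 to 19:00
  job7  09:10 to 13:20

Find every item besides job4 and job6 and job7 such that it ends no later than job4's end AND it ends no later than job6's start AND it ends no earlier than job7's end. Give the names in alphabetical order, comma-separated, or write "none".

Conditions: its end is no later than job4's end (X.end <= 18:00) AND its end is no later than job6's start (X.end <= 16:10) AND its end is no earlier than job7's end (X.end >= 13:20).
job5: end 19:35 <= 18:00? ✗; end 19:35 <= 16:10? ✗; end 19:35 >= 13:20? ✓ → no.
Result: none.

none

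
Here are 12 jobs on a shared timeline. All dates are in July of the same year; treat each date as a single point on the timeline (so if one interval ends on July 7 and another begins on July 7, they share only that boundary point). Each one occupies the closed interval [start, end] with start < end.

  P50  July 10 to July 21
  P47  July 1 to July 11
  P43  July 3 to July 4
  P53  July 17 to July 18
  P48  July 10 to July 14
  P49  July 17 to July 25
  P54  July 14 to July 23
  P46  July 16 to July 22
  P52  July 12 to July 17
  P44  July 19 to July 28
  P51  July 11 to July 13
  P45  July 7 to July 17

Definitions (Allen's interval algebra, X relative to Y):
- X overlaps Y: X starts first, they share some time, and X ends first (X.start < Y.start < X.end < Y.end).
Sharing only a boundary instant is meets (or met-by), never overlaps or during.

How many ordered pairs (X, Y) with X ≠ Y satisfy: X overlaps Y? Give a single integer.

19

Checking all 132 ordered pairs for relation 'overlaps'; matching pairs in alphabetical order:
(P45, P46): P45 overlaps P46 ✓
(P45, P50): P45 overlaps P50 ✓
(P45, P54): P45 overlaps P54 ✓
(P46, P44): P46 overlaps P44 ✓
(P46, P49): P46 overlaps P49 ✓
(P47, P45): P47 overlaps P45 ✓
(P47, P48): P47 overlaps P48 ✓
(P47, P50): P47 overlaps P50 ✓
(P48, P52): P48 overlaps P52 ✓
(P49, P44): P49 overlaps P44 ✓
(P50, P44): P50 overlaps P44 ✓
(P50, P46): P50 overlaps P46 ✓
(P50, P49): P50 overlaps P49 ✓
(P50, P54): P50 overlaps P54 ✓
(P51, P52): P51 overlaps P52 ✓
(P52, P46): P52 overlaps P46 ✓
(P52, P54): P52 overlaps P54 ✓
(P54, P44): P54 overlaps P44 ✓
(P54, P49): P54 overlaps P49 ✓
Count: 19.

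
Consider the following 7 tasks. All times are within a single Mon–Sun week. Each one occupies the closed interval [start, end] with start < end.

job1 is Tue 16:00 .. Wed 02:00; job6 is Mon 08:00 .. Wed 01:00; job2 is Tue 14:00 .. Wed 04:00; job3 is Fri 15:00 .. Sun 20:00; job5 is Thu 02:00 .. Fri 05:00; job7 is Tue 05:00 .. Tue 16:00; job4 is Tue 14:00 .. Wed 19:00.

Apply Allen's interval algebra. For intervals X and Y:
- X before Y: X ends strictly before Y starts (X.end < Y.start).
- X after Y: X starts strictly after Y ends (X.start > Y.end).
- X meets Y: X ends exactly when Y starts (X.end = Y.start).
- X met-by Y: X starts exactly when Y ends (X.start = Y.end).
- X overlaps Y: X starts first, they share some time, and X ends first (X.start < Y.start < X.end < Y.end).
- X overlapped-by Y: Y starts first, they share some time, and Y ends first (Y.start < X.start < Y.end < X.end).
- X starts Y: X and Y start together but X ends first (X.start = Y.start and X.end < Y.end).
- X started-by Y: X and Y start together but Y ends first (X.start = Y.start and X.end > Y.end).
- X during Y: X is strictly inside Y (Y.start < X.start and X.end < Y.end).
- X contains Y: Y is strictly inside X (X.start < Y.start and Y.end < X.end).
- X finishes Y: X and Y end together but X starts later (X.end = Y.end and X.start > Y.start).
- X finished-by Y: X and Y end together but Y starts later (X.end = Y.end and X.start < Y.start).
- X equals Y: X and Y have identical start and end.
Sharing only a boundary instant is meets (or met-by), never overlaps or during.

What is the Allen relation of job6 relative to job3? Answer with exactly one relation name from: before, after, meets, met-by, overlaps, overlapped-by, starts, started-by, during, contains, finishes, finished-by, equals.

before

job6 = [Mon 08:00, Wed 01:00]; job3 = [Fri 15:00, Sun 20:00].
Compare endpoints: job6.start < job3.start, job6.start < job3.end, job6.end < job3.start, job6.end < job3.end.
That pattern is 'before'.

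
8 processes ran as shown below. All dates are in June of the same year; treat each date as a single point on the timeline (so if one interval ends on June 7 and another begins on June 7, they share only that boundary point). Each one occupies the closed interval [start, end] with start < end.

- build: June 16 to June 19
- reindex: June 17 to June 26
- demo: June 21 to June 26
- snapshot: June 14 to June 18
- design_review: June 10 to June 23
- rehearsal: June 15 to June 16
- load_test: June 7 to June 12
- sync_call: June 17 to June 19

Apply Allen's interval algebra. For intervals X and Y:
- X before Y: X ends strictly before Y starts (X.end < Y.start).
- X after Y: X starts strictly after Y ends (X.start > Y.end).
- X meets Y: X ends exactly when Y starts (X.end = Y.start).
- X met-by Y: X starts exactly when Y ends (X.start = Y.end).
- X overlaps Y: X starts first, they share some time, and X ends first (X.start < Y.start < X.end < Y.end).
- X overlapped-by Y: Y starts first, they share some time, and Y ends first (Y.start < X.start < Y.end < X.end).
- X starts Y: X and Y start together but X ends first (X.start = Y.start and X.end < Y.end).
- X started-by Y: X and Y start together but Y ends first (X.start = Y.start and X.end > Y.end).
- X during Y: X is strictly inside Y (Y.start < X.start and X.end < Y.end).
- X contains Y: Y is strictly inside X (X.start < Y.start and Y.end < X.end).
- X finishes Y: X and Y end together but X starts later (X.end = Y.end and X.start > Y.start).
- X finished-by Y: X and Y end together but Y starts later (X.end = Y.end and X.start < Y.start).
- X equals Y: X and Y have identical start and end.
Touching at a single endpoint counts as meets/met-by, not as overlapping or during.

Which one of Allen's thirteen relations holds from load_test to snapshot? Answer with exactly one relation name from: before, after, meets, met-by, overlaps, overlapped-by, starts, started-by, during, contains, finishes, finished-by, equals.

before

load_test = [June 7, June 12]; snapshot = [June 14, June 18].
Compare endpoints: load_test.start < snapshot.start, load_test.start < snapshot.end, load_test.end < snapshot.start, load_test.end < snapshot.end.
That pattern is 'before'.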